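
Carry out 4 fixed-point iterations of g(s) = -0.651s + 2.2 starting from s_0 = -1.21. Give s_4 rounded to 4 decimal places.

0.8759

s_1 = g(-1.210000) = 2.987710
s_2 = g(2.987710) = 0.255001
s_3 = g(0.255001) = 2.033994
s_4 = g(2.033994) = 0.875870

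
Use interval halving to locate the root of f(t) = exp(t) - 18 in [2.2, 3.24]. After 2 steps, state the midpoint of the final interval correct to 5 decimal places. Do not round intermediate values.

2.85000

f(2.200000) = -8.974987, f(3.240000) = 7.533722 (opposite signs)
step 1: m = 2.720000, f(m) = -2.819678 < 0 → root in [2.720000, 3.240000]
step 2: m = 2.980000, f(m) = 1.687817 > 0 → root in [2.720000, 2.980000]
Midpoint of [2.720000, 2.980000] = 2.850000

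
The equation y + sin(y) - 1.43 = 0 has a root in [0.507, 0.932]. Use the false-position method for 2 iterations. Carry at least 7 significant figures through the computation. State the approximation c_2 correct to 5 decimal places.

0.74940

False-position update: c = (a·f(b) − b·f(a))/(f(b) − f(a)); replace the endpoint whose sign matches f(c).
f(0.507000) = -0.437443, f(0.932000) = 0.304814
step 1: c = 0.757470, f(c) = 0.014556 > 0 → new bracket [0.507000, 0.757470]
step 2: c = 0.749404, f(c) = 0.000607 > 0 → new bracket [0.507000, 0.749404]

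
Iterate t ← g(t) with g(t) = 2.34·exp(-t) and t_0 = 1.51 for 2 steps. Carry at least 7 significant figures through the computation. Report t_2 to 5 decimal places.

t_1 = g(1.510000) = 0.516929
t_2 = g(0.516929) = 1.395456

1.39546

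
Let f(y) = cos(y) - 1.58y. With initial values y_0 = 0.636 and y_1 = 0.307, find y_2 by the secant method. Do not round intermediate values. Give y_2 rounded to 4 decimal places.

0.5374

f(y_0) = -0.200402, f(y_1) = 0.468184
y_2 = 0.307000 - (0.468184)·(0.307000 - 0.636000)/(0.468184 - (-0.200402)) = 0.537386; f(y_2) = 0.009981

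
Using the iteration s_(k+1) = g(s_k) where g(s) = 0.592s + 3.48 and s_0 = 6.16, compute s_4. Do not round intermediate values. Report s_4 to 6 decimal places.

8.238389

s_1 = g(6.160000) = 7.126720
s_2 = g(7.126720) = 7.699018
s_3 = g(7.699018) = 8.037819
s_4 = g(8.037819) = 8.238389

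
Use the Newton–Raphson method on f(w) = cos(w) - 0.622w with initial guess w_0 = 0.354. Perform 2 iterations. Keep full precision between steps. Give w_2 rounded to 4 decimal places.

f'(w) = -sin(w) - 0.622
w_0 = 0.354000: f = 0.717806, f' = -0.968653 → w_1 = 0.354000 - (0.717806)/(-0.968653) = 1.095035
w_1 = 1.095035: f = -0.223097, f' = -1.510944 → w_2 = 1.095035 - (-0.223097)/(-1.510944) = 0.947381

0.9474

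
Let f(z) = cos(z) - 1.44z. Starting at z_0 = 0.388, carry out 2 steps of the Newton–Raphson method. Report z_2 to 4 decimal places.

0.5807

f'(z) = -sin(z) - 1.44
z_0 = 0.388000: f = 0.366948, f' = -1.818338 → z_1 = 0.388000 - (0.366948)/(-1.818338) = 0.589804
z_1 = 0.589804: f = -0.018268, f' = -1.996198 → z_2 = 0.589804 - (-0.018268)/(-1.996198) = 0.580653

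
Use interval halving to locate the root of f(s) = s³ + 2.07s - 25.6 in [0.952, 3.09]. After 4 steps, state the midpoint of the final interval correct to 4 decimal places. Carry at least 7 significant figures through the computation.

2.7559

f(0.952000) = -22.766559, f(3.090000) = 10.299929 (opposite signs)
step 1: m = 2.021000, f(m) = -13.161875 < 0 → root in [2.021000, 3.090000]
step 2: m = 2.555500, f(m) = -3.621217 < 0 → root in [2.555500, 3.090000]
step 3: m = 2.822750, f(m) = 2.734532 > 0 → root in [2.555500, 2.822750]
step 4: m = 2.689125, f(m) = -0.587391 < 0 → root in [2.689125, 2.822750]
Midpoint of [2.689125, 2.822750] = 2.755937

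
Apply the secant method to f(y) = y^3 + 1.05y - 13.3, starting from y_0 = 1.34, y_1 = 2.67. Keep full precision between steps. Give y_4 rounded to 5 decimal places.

2.22434

Secant update: y_(k+1) = y_k − f(y_k)·(y_k − y_(k-1))/(f(y_k) − f(y_(k-1))).
f(y_0) = -9.486896, f(y_1) = 8.537663
y_2 = 2.670000 - (8.537663)·(2.670000 - 1.340000)/(8.537663 - (-9.486896)) = 2.040021; f(y_2) = -2.668050
y_3 = 2.040021 - (-2.668050)·(2.040021 - 2.670000)/(-2.668050 - (8.537663)) = 2.190017; f(y_3) = -0.496772
y_4 = 2.190017 - (-0.496772)·(2.190017 - 2.040021)/(-0.496772 - (-2.668050)) = 2.224335; f(y_4) = 0.040826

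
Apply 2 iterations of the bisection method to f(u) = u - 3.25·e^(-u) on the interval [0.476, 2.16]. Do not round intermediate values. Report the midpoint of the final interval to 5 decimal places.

f(0.476000) = -1.543106, f(2.160000) = 1.785193 (opposite signs)
step 1: m = 1.318000, f(m) = 0.448072 > 0 → root in [0.476000, 1.318000]
step 2: m = 0.897000, f(m) = -0.428321 < 0 → root in [0.897000, 1.318000]
Midpoint of [0.897000, 1.318000] = 1.107500

1.10750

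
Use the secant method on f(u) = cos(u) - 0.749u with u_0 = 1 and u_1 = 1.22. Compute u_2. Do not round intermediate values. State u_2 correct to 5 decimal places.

0.87297

f(u_0) = -0.208698, f(u_1) = -0.570134
u_2 = 1.220000 - (-0.570134)·(1.220000 - 1.000000)/(-0.570134 - (-0.208698)) = 0.872969; f(u_2) = -0.011300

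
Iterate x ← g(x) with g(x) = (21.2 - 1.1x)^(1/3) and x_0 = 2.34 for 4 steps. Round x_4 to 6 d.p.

2.635276

x_1 = g(2.340000) = 2.650777
x_2 = g(2.650777) = 2.634460
x_3 = g(2.634460) = 2.635321
x_4 = g(2.635321) = 2.635276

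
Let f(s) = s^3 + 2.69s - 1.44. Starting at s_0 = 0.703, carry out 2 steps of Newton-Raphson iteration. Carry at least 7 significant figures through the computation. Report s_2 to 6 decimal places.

f'(s) = 3s^2 + 2.69
s_0 = 0.703000: f = 0.798499, f' = 4.172627 → s_1 = 0.703000 - (0.798499)/(4.172627) = 0.511634
s_1 = 0.511634: f = 0.070226, f' = 3.475308 → s_2 = 0.511634 - (0.070226)/(3.475308) = 0.491427

0.491427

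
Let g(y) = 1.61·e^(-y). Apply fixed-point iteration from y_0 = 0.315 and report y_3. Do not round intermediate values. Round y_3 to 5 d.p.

0.97923

y_1 = g(0.315000) = 1.174960
y_2 = g(1.174960) = 0.497218
y_3 = g(0.497218) = 0.979234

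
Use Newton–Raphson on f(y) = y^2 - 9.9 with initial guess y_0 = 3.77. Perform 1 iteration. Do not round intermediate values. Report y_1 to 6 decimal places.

3.197997

f'(y) = 2y
y_0 = 3.770000: f = 4.312900, f' = 7.540000 → y_1 = 3.770000 - (4.312900)/(7.540000) = 3.197997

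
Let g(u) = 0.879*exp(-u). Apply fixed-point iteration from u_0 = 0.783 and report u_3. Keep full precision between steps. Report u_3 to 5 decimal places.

0.48814

u_1 = g(0.783000) = 0.401732
u_2 = g(0.401732) = 0.588192
u_3 = g(0.588192) = 0.488136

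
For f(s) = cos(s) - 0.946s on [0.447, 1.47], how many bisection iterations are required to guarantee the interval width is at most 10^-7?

24

Initial width b − a = 1.47 − 0.447 = 1.023000.
After n steps the width is (b−a)/2^n; need (b−a)/2^n ≤ 10^-7.
So n ≥ log₂(1.023000/10^-7) = log₂(10230000.0000) ≈ 23.2863.
Hence n = 24.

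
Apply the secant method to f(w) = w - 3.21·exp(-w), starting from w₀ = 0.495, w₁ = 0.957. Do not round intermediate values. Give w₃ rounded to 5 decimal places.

1.08415

f(w_0) = -1.461723, f(w_1) = -0.275779
w_2 = 0.957000 - (-0.275779)·(0.957000 - 0.495000)/(-0.275779 - (-1.461723)) = 1.064433; f(w_2) = -0.042770
w_3 = 1.064433 - (-0.042770)·(1.064433 - 0.957000)/(-0.042770 - (-0.275779)) = 1.084153; f(w_3) = -0.001430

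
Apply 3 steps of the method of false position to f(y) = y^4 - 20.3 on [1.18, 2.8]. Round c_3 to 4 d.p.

f(1.180000) = -18.361222, f(2.800000) = 41.165600
step 1: c = 1.679694, f(c) = -12.339865 < 0 → new bracket [1.679694, 2.800000]
step 2: c = 1.938068, f(c) = -6.191660 < 0 → new bracket [1.938068, 2.800000]
step 3: c = 2.050760, f(c) = -2.612789 < 0 → new bracket [2.050760, 2.800000]

2.0508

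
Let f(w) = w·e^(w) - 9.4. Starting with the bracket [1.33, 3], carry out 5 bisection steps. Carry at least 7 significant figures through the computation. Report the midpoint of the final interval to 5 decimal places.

f(1.330000) = -4.371212, f(3.000000) = 50.856611 (opposite signs)
step 1: m = 2.165000, f(m) = 9.467113 > 0 → root in [1.330000, 2.165000]
step 2: m = 1.747500, f(m) = 0.631059 > 0 → root in [1.330000, 1.747500]
step 3: m = 1.538750, f(m) = -2.231328 < 0 → root in [1.538750, 1.747500]
step 4: m = 1.643125, f(m) = -0.902900 < 0 → root in [1.643125, 1.747500]
step 5: m = 1.695312, f(m) = -0.163347 < 0 → root in [1.695312, 1.747500]
Midpoint of [1.695312, 1.747500] = 1.721406

1.72141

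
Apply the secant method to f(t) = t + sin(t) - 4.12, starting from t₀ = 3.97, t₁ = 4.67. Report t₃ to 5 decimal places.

f(t_0) = -0.886856, f(t_1) = -0.449102
t_2 = 4.670000 - (-0.449102)·(4.670000 - 3.970000)/(-0.449102 - (-0.886856)) = 5.388146; f(t_2) = 0.487912
t_3 = 5.388146 - (0.487912)·(5.388146 - 4.670000)/(0.487912 - (-0.449102)) = 5.014200; f(t_3) = -0.060599

5.01420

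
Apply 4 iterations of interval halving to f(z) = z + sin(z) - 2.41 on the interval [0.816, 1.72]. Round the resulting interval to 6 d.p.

f(0.816000) = -0.865589, f(1.720000) = 0.298890 (opposite signs)
step 1: m = 1.268000, f(m) = -0.187494 < 0 → root in [1.268000, 1.720000]
step 2: m = 1.494000, f(m) = 0.081053 > 0 → root in [1.268000, 1.494000]
step 3: m = 1.381000, f(m) = -0.046957 < 0 → root in [1.381000, 1.494000]
step 4: m = 1.437500, f(m) = 0.018629 > 0 → root in [1.381000, 1.437500]

[1.381000, 1.437500]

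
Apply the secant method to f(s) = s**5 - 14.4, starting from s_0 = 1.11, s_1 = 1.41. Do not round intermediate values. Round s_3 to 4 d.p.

f(s_0) = -12.714942, f(s_1) = -8.826916
s_2 = 1.410000 - (-8.826916)·(1.410000 - 1.110000)/(-8.826916 - (-12.714942)) = 2.091085; f(s_2) = 25.581417
s_3 = 2.091085 - (25.581417)·(2.091085 - 1.410000)/(25.581417 - (-8.826916)) = 1.584722; f(s_3) = -4.405413

1.5847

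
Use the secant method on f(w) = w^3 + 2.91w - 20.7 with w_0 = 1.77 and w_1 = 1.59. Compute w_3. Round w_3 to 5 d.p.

2.31328

f(w_0) = -10.004067, f(w_1) = -12.053421
w_2 = 1.590000 - (-12.053421)·(1.590000 - 1.770000)/(-12.053421 - (-10.004067)) = 2.648683; f(w_2) = 5.589555
w_3 = 2.648683 - (5.589555)·(2.648683 - 1.590000)/(5.589555 - (-12.053421)) = 2.313276; f(w_3) = -1.589450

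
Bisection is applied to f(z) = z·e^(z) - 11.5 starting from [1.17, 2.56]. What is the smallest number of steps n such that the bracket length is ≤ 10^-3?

Initial width b − a = 2.56 − 1.17 = 1.390000.
After n steps the width is (b−a)/2^n; need (b−a)/2^n ≤ 10^-3.
So n ≥ log₂(1.390000/10^-3) = log₂(1390.0000) ≈ 10.4409.
Hence n = 11.

11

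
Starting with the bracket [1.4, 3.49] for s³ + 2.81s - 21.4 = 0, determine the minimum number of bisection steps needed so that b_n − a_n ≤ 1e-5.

18

Initial width b − a = 3.49 − 1.4 = 2.090000.
After n steps the width is (b−a)/2^n; need (b−a)/2^n ≤ 1e-5.
So n ≥ log₂(2.090000/1e-5) = log₂(209000.0000) ≈ 17.6731.
Hence n = 18.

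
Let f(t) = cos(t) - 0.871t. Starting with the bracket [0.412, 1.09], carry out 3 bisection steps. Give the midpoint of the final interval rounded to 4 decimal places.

0.7934

f(0.412000) = 0.557470, f(1.090000) = -0.486905 (opposite signs)
step 1: m = 0.751000, f(m) = 0.076886 > 0 → root in [0.751000, 1.090000]
step 2: m = 0.920500, f(m) = -0.196333 < 0 → root in [0.751000, 0.920500]
step 3: m = 0.835750, f(m) = -0.057317 < 0 → root in [0.751000, 0.835750]
Midpoint of [0.751000, 0.835750] = 0.793375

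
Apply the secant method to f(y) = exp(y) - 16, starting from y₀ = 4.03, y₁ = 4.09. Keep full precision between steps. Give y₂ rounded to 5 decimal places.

3.33564

f(y_0) = 40.260911, f(y_1) = 43.739892
y_2 = 4.090000 - (43.739892)·(4.090000 - 4.030000)/(43.739892 - (40.260911)) = 3.335643; f(y_2) = 12.096441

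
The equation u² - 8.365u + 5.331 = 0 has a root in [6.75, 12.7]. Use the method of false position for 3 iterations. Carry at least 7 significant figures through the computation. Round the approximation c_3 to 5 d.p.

f(6.750000) = -5.570250, f(12.700000) = 60.385500
step 1: c = 7.252503, f(c) = -2.737385 < 0 → new bracket [7.252503, 12.700000]
step 2: c = 7.488739, f(c) = -1.231087 < 0 → new bracket [7.488739, 12.700000]
step 3: c = 7.592859, f(c) = -0.531755 < 0 → new bracket [7.592859, 12.700000]

7.59286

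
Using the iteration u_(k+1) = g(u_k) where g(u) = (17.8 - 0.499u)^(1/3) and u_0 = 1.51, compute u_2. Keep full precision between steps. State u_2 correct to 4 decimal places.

2.5466

u_1 = g(1.510000) = 2.573624
u_2 = g(2.573624) = 2.546632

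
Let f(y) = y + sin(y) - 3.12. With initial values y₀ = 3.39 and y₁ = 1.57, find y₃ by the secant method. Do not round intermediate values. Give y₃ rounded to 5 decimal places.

3.24514

Secant update: y_(k+1) = y_k − f(y_k)·(y_k − y_(k-1))/(f(y_k) − f(y_(k-1))).
f(y_0) = 0.024139, f(y_1) = -0.550000
y_2 = 1.570000 - (-0.550000)·(1.570000 - 3.390000)/(-0.550000 - (0.024139)) = 3.313479; f(y_2) = 0.022438
y_3 = 3.313479 - (0.022438)·(3.313479 - 1.570000)/(0.022438 - (-0.550000)) = 3.245140; f(y_3) = 0.021778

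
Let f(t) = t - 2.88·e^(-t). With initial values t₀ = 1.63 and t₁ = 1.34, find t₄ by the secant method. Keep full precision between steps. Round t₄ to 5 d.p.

1.02914

f(t_0) = 1.065723, f(t_1) = 0.585884
t_2 = 1.340000 - (0.585884)·(1.340000 - 1.630000)/(0.585884 - (1.065723)) = 0.985909; f(t_2) = -0.088619
t_3 = 0.985909 - (-0.088619)·(0.985909 - 1.340000)/(-0.088619 - (0.585884)) = 1.032431; f(t_3) = 0.006747
t_4 = 1.032431 - (0.006747)·(1.032431 - 0.985909)/(0.006747 - (-0.088619)) = 1.029139; f(t_4) = 0.000074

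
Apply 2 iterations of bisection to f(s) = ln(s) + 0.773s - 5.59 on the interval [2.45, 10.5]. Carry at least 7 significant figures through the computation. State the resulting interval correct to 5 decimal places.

[4.46250, 6.47500]

f(2.450000) = -2.800062, f(10.500000) = 4.877875 (opposite signs)
step 1: m = 6.475000, f(m) = 1.283124 > 0 → root in [2.450000, 6.475000]
step 2: m = 4.462500, f(m) = -0.644778 < 0 → root in [4.462500, 6.475000]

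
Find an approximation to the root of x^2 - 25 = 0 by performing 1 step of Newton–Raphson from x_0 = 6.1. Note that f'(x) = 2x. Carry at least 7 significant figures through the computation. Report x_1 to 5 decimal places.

5.09918

x_0 = 6.100000: f = 12.210000, f' = 12.200000 → x_1 = 6.100000 - (12.210000)/(12.200000) = 5.099180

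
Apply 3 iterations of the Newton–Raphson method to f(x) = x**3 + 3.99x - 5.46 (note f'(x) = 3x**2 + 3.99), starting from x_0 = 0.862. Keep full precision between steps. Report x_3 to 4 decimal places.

1.0654

Newton update: x ← x − f(x)/f'(x).
x_0 = 0.862000: f = -1.380116, f' = 6.219132 → x_1 = 0.862000 - (-1.380116)/(6.219132) = 1.083915
x_1 = 1.083915: f = 0.138279, f' = 7.514612 → x_2 = 1.083915 - (0.138279)/(7.514612) = 1.065513
x_2 = 1.065513: f = 0.001095, f' = 7.395956 → x_3 = 1.065513 - (0.001095)/(7.395956) = 1.065365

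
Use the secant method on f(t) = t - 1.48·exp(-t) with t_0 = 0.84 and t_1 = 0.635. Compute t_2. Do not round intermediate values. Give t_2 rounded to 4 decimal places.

f(t_0) = 0.201068, f(t_1) = -0.149305
t_2 = 0.635000 - (-0.149305)·(0.635000 - 0.840000)/(-0.149305 - (0.201068)) = 0.722357; f(t_2) = 0.003659

0.7224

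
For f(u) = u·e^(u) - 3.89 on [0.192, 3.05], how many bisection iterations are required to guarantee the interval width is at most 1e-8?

29

Initial width b − a = 3.05 − 0.192 = 2.858000.
After n steps the width is (b−a)/2^n; need (b−a)/2^n ≤ 1e-8.
So n ≥ log₂(2.858000/1e-8) = log₂(285800000.0000) ≈ 28.0904.
Hence n = 29.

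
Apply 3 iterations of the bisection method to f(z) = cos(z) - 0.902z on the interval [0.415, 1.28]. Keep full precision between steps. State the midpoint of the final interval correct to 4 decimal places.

0.7934

f(0.415000) = 0.540786, f(1.280000) = -0.867845 (opposite signs)
step 1: m = 0.847500, f(m) = -0.102586 < 0 → root in [0.415000, 0.847500]
step 2: m = 0.631250, f(m) = 0.237903 > 0 → root in [0.631250, 0.847500]
step 3: m = 0.739375, f(m) = 0.071974 > 0 → root in [0.739375, 0.847500]
Midpoint of [0.739375, 0.847500] = 0.793438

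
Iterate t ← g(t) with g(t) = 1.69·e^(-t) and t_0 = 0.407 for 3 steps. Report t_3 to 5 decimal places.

0.97632

t_1 = g(0.407000) = 1.124939
t_2 = g(1.124939) = 0.548696
t_3 = g(0.548696) = 0.976317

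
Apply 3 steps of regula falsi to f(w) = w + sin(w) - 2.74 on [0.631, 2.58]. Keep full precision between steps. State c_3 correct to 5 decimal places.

1.84508

f(0.631000) = -1.519048, f(2.580000) = 0.372535
step 1: c = 2.196157, f(c) = 0.266909 > 0 → new bracket [0.631000, 2.196157]
step 2: c = 1.962246, f(c) = 0.146603 > 0 → new bracket [0.631000, 1.962246]
step 3: c = 1.845076, f(c) = 0.067696 > 0 → new bracket [0.631000, 1.845076]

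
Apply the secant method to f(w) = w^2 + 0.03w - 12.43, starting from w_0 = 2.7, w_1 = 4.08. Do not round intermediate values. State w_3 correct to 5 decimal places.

f(w_0) = -5.059000, f(w_1) = 4.338800
w_2 = 4.080000 - (4.338800)·(4.080000 - 2.700000)/(4.338800 - (-5.059000)) = 3.442878; f(w_2) = -0.473304
w_3 = 3.442878 - (-0.473304)·(3.442878 - 4.080000)/(-0.473304 - (4.338800)) = 3.505543; f(w_3) = -0.035999

3.50554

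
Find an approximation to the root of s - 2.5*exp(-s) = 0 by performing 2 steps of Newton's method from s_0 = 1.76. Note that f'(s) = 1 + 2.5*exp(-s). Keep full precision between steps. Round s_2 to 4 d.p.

0.9545

Newton update: s ← s − f(s)/f'(s).
s_0 = 1.760000: f = 1.329888, f' = 1.430112 → s_1 = 1.760000 - (1.329888)/(1.430112) = 0.830081
s_1 = 0.830081: f = -0.259953, f' = 2.090034 → s_2 = 0.830081 - (-0.259953)/(2.090034) = 0.954459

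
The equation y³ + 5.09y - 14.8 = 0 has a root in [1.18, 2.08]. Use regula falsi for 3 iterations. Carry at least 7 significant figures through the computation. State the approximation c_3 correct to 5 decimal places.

1.78613

False-position update: c = (a·f(b) − b·f(a))/(f(b) − f(a)); replace the endpoint whose sign matches f(c).
f(1.180000) = -7.150768, f(2.080000) = 4.786112
step 1: c = 1.719143, f(c) = -0.968709 < 0 → new bracket [1.719143, 2.080000]
step 2: c = 1.779886, f(c) = -0.101705 < 0 → new bracket [1.779886, 2.080000]
step 3: c = 1.786131, f(c) = -0.010361 < 0 → new bracket [1.786131, 2.080000]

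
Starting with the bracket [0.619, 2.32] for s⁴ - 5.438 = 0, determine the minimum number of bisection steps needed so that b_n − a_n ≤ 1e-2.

8

Initial width b − a = 2.32 − 0.619 = 1.701000.
After n steps the width is (b−a)/2^n; need (b−a)/2^n ≤ 1e-2.
So n ≥ log₂(1.701000/1e-2) = log₂(170.1000) ≈ 7.4102.
Hence n = 8.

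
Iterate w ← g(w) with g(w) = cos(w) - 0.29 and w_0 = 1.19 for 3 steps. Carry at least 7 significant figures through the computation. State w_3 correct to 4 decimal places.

0.4705

w_1 = g(1.190000) = 0.081660
w_2 = g(0.081660) = 0.706668
w_3 = g(0.706668) = 0.470530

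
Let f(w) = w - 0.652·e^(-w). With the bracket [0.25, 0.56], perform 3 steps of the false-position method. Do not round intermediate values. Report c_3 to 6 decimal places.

f(0.250000) = -0.257778, f(0.560000) = 0.187572
step 1: c = 0.429435, f(c) = 0.005063 > 0 → new bracket [0.250000, 0.429435]
step 2: c = 0.425978, f(c) = 0.000137 > 0 → new bracket [0.250000, 0.425978]
step 3: c = 0.425885, f(c) = 0.000004 > 0 → new bracket [0.250000, 0.425885]

0.425885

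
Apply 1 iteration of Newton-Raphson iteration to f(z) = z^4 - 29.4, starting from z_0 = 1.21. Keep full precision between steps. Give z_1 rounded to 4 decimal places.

5.0564

Newton update: z ← z − f(z)/f'(z).
f'(z) = 4z^3
z_0 = 1.210000: f = -27.256411, f' = 7.086244 → z_1 = 1.210000 - (-27.256411)/(7.086244) = 5.056383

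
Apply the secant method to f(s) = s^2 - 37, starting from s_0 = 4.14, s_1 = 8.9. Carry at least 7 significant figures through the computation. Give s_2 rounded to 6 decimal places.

f(s_0) = -19.860400, f(s_1) = 42.210000
s_2 = 8.900000 - (42.210000)·(8.900000 - 4.140000)/(42.210000 - (-19.860400)) = 5.663037; f(s_2) = -4.930014

5.663037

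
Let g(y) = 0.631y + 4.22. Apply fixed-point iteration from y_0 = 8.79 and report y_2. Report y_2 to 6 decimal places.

10.382655

y_1 = g(8.790000) = 9.766490
y_2 = g(9.766490) = 10.382655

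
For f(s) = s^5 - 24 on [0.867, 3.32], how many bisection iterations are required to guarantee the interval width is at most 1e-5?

18

Initial width b − a = 3.32 − 0.867 = 2.453000.
After n steps the width is (b−a)/2^n; need (b−a)/2^n ≤ 1e-5.
So n ≥ log₂(2.453000/1e-5) = log₂(245300.0000) ≈ 17.9042.
Hence n = 18.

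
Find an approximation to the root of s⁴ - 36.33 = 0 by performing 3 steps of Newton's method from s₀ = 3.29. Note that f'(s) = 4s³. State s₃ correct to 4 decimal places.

s_0 = 3.290000: f = 80.831141, f' = 142.445156 → s_1 = 3.290000 - (80.831141)/(142.445156) = 2.722546
s_1 = 2.722546: f = 18.611512, f' = 80.720798 → s_2 = 2.722546 - (18.611512)/(80.720798) = 2.491979
s_2 = 2.491979: f = 2.233597, f' = 61.900355 → s_3 = 2.491979 - (2.233597)/(61.900355) = 2.455895

2.4559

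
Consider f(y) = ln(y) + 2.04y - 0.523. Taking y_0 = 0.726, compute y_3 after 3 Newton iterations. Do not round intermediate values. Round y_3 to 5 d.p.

0.54970

f'(y) = 1/y + 2.04
y_0 = 0.726000: f = 0.637835, f' = 3.417410 → y_1 = 0.726000 - (0.637835)/(3.417410) = 0.539357
y_1 = 0.539357: f = -0.040088, f' = 3.894059 → y_2 = 0.539357 - (-0.040088)/(3.894059) = 0.549652
y_2 = 0.549652: f = -0.000180, f' = 3.859333 → y_3 = 0.549652 - (-0.000180)/(3.859333) = 0.549699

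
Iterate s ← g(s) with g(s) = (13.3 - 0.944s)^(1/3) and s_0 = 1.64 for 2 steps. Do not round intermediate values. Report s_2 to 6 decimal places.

s_1 = g(1.640000) = 2.273537
s_2 = g(2.273537) = 2.234296

2.234296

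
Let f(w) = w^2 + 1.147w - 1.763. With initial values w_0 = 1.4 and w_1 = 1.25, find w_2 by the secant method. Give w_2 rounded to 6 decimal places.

0.925204

Secant update: w_(k+1) = w_k − f(w_k)·(w_k − w_(k-1))/(f(w_k) − f(w_(k-1))).
f(w_0) = 1.802800, f(w_1) = 1.233250
w_2 = 1.250000 - (1.233250)·(1.250000 - 1.400000)/(1.233250 - (1.802800)) = 0.925204; f(w_2) = 0.154212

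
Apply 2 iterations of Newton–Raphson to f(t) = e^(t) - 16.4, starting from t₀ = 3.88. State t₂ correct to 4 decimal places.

2.8748

Newton update: t ← t − f(t)/f'(t).
f'(t) = e^(t)
t_0 = 3.880000: f = 32.024215, f' = 48.424215 → t_1 = 3.880000 - (32.024215)/(48.424215) = 3.218674
t_1 = 3.218674: f = 8.594943, f' = 24.994943 → t_2 = 3.218674 - (8.594943)/(24.994943) = 2.874806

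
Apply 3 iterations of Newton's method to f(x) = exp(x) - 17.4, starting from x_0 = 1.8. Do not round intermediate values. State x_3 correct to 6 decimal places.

2.887586

Newton update: x ← x − f(x)/f'(x).
f'(x) = exp(x)
x_0 = 1.800000: f = -11.350353, f' = 6.049647 → x_1 = 1.800000 - (-11.350353)/(6.049647) = 3.676201
x_1 = 3.676201: f = 22.096050, f' = 39.496050 → x_2 = 3.676201 - (22.096050)/(39.496050) = 3.116751
x_2 = 3.116751: f = 5.172922, f' = 22.572922 → x_3 = 3.116751 - (5.172922)/(22.572922) = 2.887586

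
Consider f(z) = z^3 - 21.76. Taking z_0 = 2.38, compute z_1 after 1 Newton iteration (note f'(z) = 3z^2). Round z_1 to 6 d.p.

z_0 = 2.380000: f = -8.278728, f' = 16.993200 → z_1 = 2.380000 - (-8.278728)/(16.993200) = 2.867179

2.867179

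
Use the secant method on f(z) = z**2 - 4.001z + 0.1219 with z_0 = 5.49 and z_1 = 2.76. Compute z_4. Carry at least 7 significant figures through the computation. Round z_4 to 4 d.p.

3.9439

f(z_0) = 8.296510, f(z_1) = -3.303260
z_2 = 2.760000 - (-3.303260)·(2.760000 - 5.490000)/(-3.303260 - (8.296510)) = 3.537421; f(z_2) = -1.517975
z_3 = 3.537421 - (-1.517975)·(3.537421 - 2.760000)/(-1.517975 - (-3.303260)) = 4.198439; f(z_3) = 0.950834
z_4 = 4.198439 - (0.950834)·(4.198439 - 3.537421)/(0.950834 - (-1.517975)) = 3.943855; f(z_4) = -0.103472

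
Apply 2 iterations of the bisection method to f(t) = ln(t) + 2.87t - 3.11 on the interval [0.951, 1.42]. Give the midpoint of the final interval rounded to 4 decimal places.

f(0.951000) = -0.430871, f(1.420000) = 1.316057 (opposite signs)
step 1: m = 1.185500, f(m) = 0.462550 > 0 → root in [0.951000, 1.185500]
step 2: m = 1.068250, f(m) = 0.021899 > 0 → root in [0.951000, 1.068250]
Midpoint of [0.951000, 1.068250] = 1.009625

1.0096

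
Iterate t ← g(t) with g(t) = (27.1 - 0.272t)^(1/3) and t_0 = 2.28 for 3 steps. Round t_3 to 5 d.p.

2.97352

t_1 = g(2.280000) = 2.980610
t_2 = g(2.980610) = 2.973442
t_3 = g(2.973442) = 2.973516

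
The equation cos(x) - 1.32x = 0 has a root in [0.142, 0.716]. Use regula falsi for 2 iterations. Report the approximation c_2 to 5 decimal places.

f(0.142000) = 0.802495, f(0.716000) = -0.190683
step 1: c = 0.605796, f(c) = 0.022398 > 0 → new bracket [0.605796, 0.716000]
step 2: c = 0.617380, f(c) = 0.000456 > 0 → new bracket [0.617380, 0.716000]

0.61738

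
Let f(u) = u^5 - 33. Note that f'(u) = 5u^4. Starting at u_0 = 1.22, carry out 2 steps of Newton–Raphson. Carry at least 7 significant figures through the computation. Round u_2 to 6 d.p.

Newton update: u ← u − f(u)/f'(u).
u_0 = 1.220000: f = -30.297292, f' = 11.076673 → u_1 = 1.220000 - (-30.297292)/(11.076673) = 3.955234
u_1 = 3.955234: f = 934.967780, f' = 1223.654257 → u_2 = 3.955234 - (934.967780)/(1223.654257) = 3.191156

3.191156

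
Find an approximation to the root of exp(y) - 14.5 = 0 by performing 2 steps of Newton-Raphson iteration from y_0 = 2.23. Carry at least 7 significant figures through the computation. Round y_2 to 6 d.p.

2.680516

f'(y) = exp(y)
y_0 = 2.230000: f = -5.200134, f' = 9.299866 → y_1 = 2.230000 - (-5.200134)/(9.299866) = 2.789162
y_1 = 2.789162: f = 1.767386, f' = 16.267386 → y_2 = 2.789162 - (1.767386)/(16.267386) = 2.680516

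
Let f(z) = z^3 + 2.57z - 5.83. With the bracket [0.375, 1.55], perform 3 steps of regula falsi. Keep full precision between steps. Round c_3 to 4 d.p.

1.3362

False-position update: c = (a·f(b) − b·f(a))/(f(b) − f(a)); replace the endpoint whose sign matches f(c).
f(0.375000) = -4.813516, f(1.550000) = 1.877375
step 1: c = 1.220311, f(c) = -0.876566 < 0 → new bracket [1.220311, 1.550000]
step 2: c = 1.325249, f(c) = -0.096594 < 0 → new bracket [1.325249, 1.550000]
step 3: c = 1.336247, f(c) = -0.009901 < 0 → new bracket [1.336247, 1.550000]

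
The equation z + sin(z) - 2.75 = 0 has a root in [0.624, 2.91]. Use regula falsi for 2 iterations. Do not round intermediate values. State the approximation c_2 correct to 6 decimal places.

f(0.624000) = -1.541714, f(2.910000) = 0.389528
step 1: c = 2.448918, f(c) = 0.337516 > 0 → new bracket [0.624000, 2.448918]
step 2: c = 2.121157, f(c) = 0.223493 > 0 → new bracket [0.624000, 2.121157]

2.121157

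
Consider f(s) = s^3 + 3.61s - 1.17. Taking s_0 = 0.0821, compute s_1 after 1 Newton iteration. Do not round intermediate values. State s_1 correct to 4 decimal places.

f'(s) = 3s^2 + 3.61
s_0 = 0.082100: f = -0.873066, f' = 3.630221 → s_1 = 0.082100 - (-0.873066)/(3.630221) = 0.322599

0.3226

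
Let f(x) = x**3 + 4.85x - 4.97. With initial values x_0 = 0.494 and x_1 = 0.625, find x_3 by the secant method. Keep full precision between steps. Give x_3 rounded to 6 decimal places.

Secant update: x_(k+1) = x_k − f(x_k)·(x_k − x_(k-1))/(f(x_k) − f(x_(k-1))).
f(x_0) = -2.453546, f(x_1) = -1.694609
x_2 = 0.625000 - (-1.694609)·(0.625000 - 0.494000)/(-1.694609 - (-2.453546)) = 0.917506; f(x_2) = 0.252279
x_3 = 0.917506 - (0.252279)·(0.917506 - 0.625000)/(0.252279 - (-1.694609)) = 0.879603; f(x_3) = -0.023374

0.879603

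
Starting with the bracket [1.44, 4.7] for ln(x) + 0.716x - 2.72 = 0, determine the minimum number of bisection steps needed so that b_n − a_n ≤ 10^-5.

19

Initial width b − a = 4.7 − 1.44 = 3.260000.
After n steps the width is (b−a)/2^n; need (b−a)/2^n ≤ 10^-5.
So n ≥ log₂(3.260000/10^-5) = log₂(326000.0000) ≈ 18.3145.
Hence n = 19.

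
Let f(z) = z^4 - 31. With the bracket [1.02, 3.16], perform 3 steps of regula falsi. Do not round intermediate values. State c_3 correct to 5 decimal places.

2.22862

f(1.020000) = -29.917568, f(3.160000) = 68.712207
step 1: c = 1.669130, f(c) = -23.238223 < 0 → new bracket [1.669130, 3.160000]
step 2: c = 2.045911, f(c) = -13.479471 < 0 → new bracket [2.045911, 3.160000]
step 3: c = 2.228622, f(c) = -6.331320 < 0 → new bracket [2.228622, 3.160000]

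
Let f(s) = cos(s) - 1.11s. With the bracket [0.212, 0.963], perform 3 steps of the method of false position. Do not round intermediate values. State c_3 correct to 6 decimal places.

0.692973

False-position update: c = (a·f(b) − b·f(a))/(f(b) − f(a)); replace the endpoint whose sign matches f(c).
f(0.212000) = 0.742292, f(0.963000) = -0.497870
step 1: c = 0.661507, f(c) = 0.054795 > 0 → new bracket [0.661507, 0.963000]
step 2: c = 0.691399, f(c) = 0.002902 > 0 → new bracket [0.691399, 0.963000]
step 3: c = 0.692973, f(c) = 0.000150 > 0 → new bracket [0.692973, 0.963000]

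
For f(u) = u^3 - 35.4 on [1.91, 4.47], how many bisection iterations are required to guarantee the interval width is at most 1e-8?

28

Initial width b − a = 4.47 − 1.91 = 2.560000.
After n steps the width is (b−a)/2^n; need (b−a)/2^n ≤ 1e-8.
So n ≥ log₂(2.560000/1e-8) = log₂(256000000.0000) ≈ 27.9316.
Hence n = 28.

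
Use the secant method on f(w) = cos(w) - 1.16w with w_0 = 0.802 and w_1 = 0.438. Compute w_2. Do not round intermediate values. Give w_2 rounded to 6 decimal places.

f(w_0) = -0.235049, f(w_1) = 0.397522
w_2 = 0.438000 - (0.397522)·(0.438000 - 0.802000)/(0.397522 - (-0.235049)) = 0.666746; f(w_2) = 0.012413

0.666746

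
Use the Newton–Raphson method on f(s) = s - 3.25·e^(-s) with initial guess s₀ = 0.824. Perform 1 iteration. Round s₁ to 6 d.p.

Newton update: s ← s − f(s)/f'(s).
f'(s) = 1 + 3.25·e^(-s)
s_0 = 0.824000: f = -0.601689, f' = 2.425689 → s_1 = 0.824000 - (-0.601689)/(2.425689) = 1.072049

1.072049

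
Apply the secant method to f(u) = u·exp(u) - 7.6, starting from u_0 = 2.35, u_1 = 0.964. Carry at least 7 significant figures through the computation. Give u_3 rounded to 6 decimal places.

f(u_0) = 17.041089, f(u_1) = -5.072234
u_2 = 0.964000 - (-5.072234)·(0.964000 - 2.350000)/(-5.072234 - (17.041089)) = 1.281913; f(u_2) = -2.980591
u_3 = 1.281913 - (-2.980591)·(1.281913 - 0.964000)/(-2.980591 - (-5.072234)) = 1.734939; f(u_3) = 2.234651

1.734939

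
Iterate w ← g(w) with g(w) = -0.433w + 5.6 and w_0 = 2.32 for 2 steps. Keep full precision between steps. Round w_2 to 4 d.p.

w_1 = g(2.320000) = 4.595440
w_2 = g(4.595440) = 3.610174

3.6102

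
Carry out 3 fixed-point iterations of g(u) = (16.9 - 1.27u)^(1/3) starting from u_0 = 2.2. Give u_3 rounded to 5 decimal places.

2.40159

u_1 = g(2.200000) = 2.416210
u_2 = g(2.416210) = 2.400429
u_3 = g(2.400429) = 2.401588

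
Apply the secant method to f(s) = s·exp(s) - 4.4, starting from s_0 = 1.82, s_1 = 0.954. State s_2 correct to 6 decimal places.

1.144223

Secant update: s_(k+1) = s_k − f(s_k)·(s_k − s_(k-1))/(f(s_k) − f(s_(k-1))).
f(s_0) = 6.832782, f(s_1) = -1.923346
s_2 = 0.954000 - (-1.923346)·(0.954000 - 1.820000)/(-1.923346 - (6.832782)) = 1.144223; f(s_2) = -0.807138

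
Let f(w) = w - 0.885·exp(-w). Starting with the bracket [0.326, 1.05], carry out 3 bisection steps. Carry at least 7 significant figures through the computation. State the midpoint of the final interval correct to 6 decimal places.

0.552250

f(0.326000) = -0.312798, f(1.050000) = 0.740305 (opposite signs)
step 1: m = 0.688000, f(m) = 0.243217 > 0 → root in [0.326000, 0.688000]
step 2: m = 0.507000, f(m) = -0.026035 < 0 → root in [0.507000, 0.688000]
step 3: m = 0.597500, f(m) = 0.110586 > 0 → root in [0.507000, 0.597500]
Midpoint of [0.507000, 0.597500] = 0.552250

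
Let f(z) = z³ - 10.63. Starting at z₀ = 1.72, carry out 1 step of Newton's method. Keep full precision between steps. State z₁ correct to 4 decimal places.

2.3444

Newton update: z ← z − f(z)/f'(z).
f'(z) = 3z²
z_0 = 1.720000: f = -5.541552, f' = 8.875200 → z_1 = 1.720000 - (-5.541552)/(8.875200) = 2.344386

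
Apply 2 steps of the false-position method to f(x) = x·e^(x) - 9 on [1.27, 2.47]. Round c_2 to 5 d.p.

1.59257

f(1.270000) = -4.477717, f(2.470000) = 20.201444
step 1: c = 1.487725, f(c) = -2.413827 < 0 → new bracket [1.487725, 2.470000]
step 2: c = 1.592567, f(c) = -1.170376 < 0 → new bracket [1.592567, 2.470000]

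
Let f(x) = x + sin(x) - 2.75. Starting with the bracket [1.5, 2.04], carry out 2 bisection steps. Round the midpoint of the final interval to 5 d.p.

1.70250

f(1.500000) = -0.252505, f(2.040000) = 0.181929 (opposite signs)
step 1: m = 1.770000, f(m) = 0.000224 > 0 → root in [1.500000, 1.770000]
step 2: m = 1.635000, f(m) = -0.117060 < 0 → root in [1.635000, 1.770000]
Midpoint of [1.635000, 1.770000] = 1.702500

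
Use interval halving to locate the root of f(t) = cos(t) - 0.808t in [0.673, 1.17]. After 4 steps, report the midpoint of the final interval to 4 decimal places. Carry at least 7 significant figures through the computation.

f(0.673000) = 0.238171, f(1.170000) = -0.555208 (opposite signs)
step 1: m = 0.921500, f(m) = -0.139946 < 0 → root in [0.673000, 0.921500]
step 2: m = 0.797250, f(m) = 0.054499 > 0 → root in [0.797250, 0.921500]
step 3: m = 0.859375, f(m) = -0.041464 < 0 → root in [0.797250, 0.859375]
step 4: m = 0.828313, f(m) = 0.006844 > 0 → root in [0.828313, 0.859375]
Midpoint of [0.828313, 0.859375] = 0.843844

0.8438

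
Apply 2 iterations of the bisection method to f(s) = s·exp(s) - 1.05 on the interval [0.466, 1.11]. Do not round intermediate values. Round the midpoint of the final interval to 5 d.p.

f(0.466000) = -0.307379, f(1.110000) = 2.318138 (opposite signs)
step 1: m = 0.788000, f(m) = 0.682807 > 0 → root in [0.466000, 0.788000]
step 2: m = 0.627000, f(m) = 0.123735 > 0 → root in [0.466000, 0.627000]
Midpoint of [0.466000, 0.627000] = 0.546500

0.54650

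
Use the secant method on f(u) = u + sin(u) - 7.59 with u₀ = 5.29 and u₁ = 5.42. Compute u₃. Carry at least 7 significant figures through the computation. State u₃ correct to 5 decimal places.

6.99132

f(u_0) = -3.137769, f(u_1) = -2.929917
u_2 = 5.420000 - (-2.929917)·(5.420000 - 5.290000)/(-2.929917 - (-3.137769)) = 7.252497; f(u_2) = 0.486994
u_3 = 7.252497 - (0.486994)·(7.252497 - 5.420000)/(0.486994 - (-2.929917)) = 6.991321; f(u_3) = 0.051740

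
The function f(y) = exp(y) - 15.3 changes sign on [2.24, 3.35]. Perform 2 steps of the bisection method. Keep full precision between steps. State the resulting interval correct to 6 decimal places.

f(2.240000) = -5.906669, f(3.350000) = 13.202734 (opposite signs)
step 1: m = 2.795000, f(m) = 1.062629 > 0 → root in [2.240000, 2.795000]
step 2: m = 2.517500, f(m) = -2.902436 < 0 → root in [2.517500, 2.795000]

[2.517500, 2.795000]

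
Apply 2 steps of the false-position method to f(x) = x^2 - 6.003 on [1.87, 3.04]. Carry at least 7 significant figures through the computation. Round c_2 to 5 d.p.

False-position update: c = (a·f(b) − b·f(a))/(f(b) − f(a)); replace the endpoint whose sign matches f(c).
f(1.870000) = -2.506100, f(3.040000) = 3.238600
step 1: c = 2.380407, f(c) = -0.336661 < 0 → new bracket [2.380407, 3.040000]
step 2: c = 2.442517, f(c) = -0.037110 < 0 → new bracket [2.442517, 3.040000]

2.44252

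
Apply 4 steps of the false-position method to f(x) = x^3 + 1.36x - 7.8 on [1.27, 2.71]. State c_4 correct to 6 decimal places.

False-position update: c = (a·f(b) − b·f(a))/(f(b) − f(a)); replace the endpoint whose sign matches f(c).
f(1.270000) = -4.024417, f(2.710000) = 15.788111
step 1: c = 1.562500, f(c) = -1.860304 < 0 → new bracket [1.562500, 2.710000]
step 2: c = 1.683457, f(c) = -0.739537 < 0 → new bracket [1.683457, 2.710000]
step 3: c = 1.729390, f(c) = -0.275788 < 0 → new bracket [1.729390, 2.710000]
step 4: c = 1.746225, f(c) = -0.100364 < 0 → new bracket [1.746225, 2.710000]

1.746225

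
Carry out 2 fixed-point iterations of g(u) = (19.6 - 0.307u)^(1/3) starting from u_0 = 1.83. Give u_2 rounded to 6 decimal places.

u_1 = g(1.830000) = 2.670188
u_2 = g(2.670188) = 2.658074

2.658074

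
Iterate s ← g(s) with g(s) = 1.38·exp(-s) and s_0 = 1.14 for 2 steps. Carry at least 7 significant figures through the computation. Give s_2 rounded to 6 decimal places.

s_1 = g(1.140000) = 0.441350
s_2 = g(0.441350) = 0.887571

0.887571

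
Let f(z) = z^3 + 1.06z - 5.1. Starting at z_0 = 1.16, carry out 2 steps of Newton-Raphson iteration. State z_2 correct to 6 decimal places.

Newton update: z ← z − f(z)/f'(z).
f'(z) = 3z^2 + 1.06
z_0 = 1.160000: f = -2.309504, f' = 5.096800 → z_1 = 1.160000 - (-2.309504)/(5.096800) = 1.613128
z_1 = 1.613128: f = 0.807570, f' = 8.866548 → z_2 = 1.613128 - (0.807570)/(8.866548) = 1.522048

1.522048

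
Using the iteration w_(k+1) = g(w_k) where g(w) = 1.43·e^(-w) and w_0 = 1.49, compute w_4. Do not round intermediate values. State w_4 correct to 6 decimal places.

0.860898

w_1 = g(1.490000) = 0.322283
w_2 = g(0.322283) = 1.036025
w_3 = g(1.036025) = 0.507453
w_4 = g(0.507453) = 0.860898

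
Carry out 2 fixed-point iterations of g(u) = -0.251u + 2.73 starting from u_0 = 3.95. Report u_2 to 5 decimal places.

u_1 = g(3.950000) = 1.738550
u_2 = g(1.738550) = 2.293624

2.29362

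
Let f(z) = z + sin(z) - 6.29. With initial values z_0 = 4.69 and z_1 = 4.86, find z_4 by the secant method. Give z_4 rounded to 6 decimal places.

6.289868

f(z_0) = -2.599749, f(z_1) = -2.419125
z_2 = 4.860000 - (-2.419125)·(4.860000 - 4.690000)/(-2.419125 - (-2.599749)) = 7.136835; f(z_2) = 1.600519
z_3 = 7.136835 - (1.600519)·(7.136835 - 4.860000)/(1.600519 - (-2.419125)) = 6.230258; f(z_3) = -0.112645
z_4 = 6.230258 - (-0.112645)·(6.230258 - 7.136835)/(-0.112645 - (1.600519)) = 6.289868; f(z_4) = 0.006550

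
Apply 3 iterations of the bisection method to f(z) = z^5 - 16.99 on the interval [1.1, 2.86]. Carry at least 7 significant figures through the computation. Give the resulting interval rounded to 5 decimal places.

f(1.100000) = -15.379490, f(2.860000) = 174.360749 (opposite signs)
step 1: m = 1.980000, f(m) = 13.441682 > 0 → root in [1.100000, 1.980000]
step 2: m = 1.540000, f(m) = -8.328291 < 0 → root in [1.540000, 1.980000]
step 3: m = 1.760000, f(m) = -0.102579 < 0 → root in [1.760000, 1.980000]

[1.76000, 1.98000]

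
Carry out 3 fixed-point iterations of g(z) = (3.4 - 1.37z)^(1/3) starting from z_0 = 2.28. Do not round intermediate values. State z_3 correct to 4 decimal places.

z_1 = g(2.280000) = 0.651397
z_2 = g(0.651397) = 1.358580
z_3 = g(1.358580) = 1.154487

1.1545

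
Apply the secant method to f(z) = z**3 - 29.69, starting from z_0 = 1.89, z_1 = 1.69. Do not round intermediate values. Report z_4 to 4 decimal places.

2.9236

Secant update: z_(k+1) = z_k − f(z_k)·(z_k − z_(k-1))/(f(z_k) − f(z_(k-1))).
f(z_0) = -22.938731, f(z_1) = -24.863191
z_2 = 1.690000 - (-24.863191)·(1.690000 - 1.890000)/(-24.863191 - (-22.938731)) = 4.273914; f(z_2) = 48.378743
z_3 = 4.273914 - (48.378743)·(4.273914 - 1.690000)/(48.378743 - (-24.863191)) = 2.567152; f(z_3) = -12.771770
z_4 = 2.567152 - (-12.771770)·(2.567152 - 4.273914)/(-12.771770 - (48.378743)) = 2.923623; f(z_4) = -4.700125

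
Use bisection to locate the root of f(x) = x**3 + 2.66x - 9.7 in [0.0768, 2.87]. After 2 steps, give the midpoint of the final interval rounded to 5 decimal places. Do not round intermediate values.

1.82255

f(0.076800) = -9.495259, f(2.870000) = 21.574103 (opposite signs)
step 1: m = 1.473400, f(m) = -2.582141 < 0 → root in [1.473400, 2.870000]
step 2: m = 2.171700, f(m) = 6.319069 > 0 → root in [1.473400, 2.171700]
Midpoint of [1.473400, 2.171700] = 1.822550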